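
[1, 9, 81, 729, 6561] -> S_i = 1*9^i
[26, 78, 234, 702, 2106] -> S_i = 26*3^i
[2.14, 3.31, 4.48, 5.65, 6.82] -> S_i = 2.14 + 1.17*i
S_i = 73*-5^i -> [73, -365, 1825, -9125, 45625]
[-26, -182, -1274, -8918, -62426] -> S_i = -26*7^i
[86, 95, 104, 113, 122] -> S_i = 86 + 9*i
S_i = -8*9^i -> [-8, -72, -648, -5832, -52488]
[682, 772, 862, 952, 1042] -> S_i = 682 + 90*i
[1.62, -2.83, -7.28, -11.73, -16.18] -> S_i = 1.62 + -4.45*i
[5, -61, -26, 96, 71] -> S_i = Random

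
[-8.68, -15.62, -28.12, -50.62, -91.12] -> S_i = -8.68*1.80^i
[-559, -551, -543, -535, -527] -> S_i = -559 + 8*i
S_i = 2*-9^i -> [2, -18, 162, -1458, 13122]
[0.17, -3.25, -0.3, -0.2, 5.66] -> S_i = Random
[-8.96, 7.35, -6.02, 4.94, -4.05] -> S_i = -8.96*(-0.82)^i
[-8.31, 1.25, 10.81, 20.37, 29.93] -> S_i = -8.31 + 9.56*i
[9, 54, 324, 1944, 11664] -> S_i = 9*6^i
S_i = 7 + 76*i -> [7, 83, 159, 235, 311]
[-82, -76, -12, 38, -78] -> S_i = Random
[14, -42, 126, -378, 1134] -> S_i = 14*-3^i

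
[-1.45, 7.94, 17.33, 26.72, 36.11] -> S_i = -1.45 + 9.39*i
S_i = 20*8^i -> [20, 160, 1280, 10240, 81920]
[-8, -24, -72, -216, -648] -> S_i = -8*3^i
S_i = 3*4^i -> [3, 12, 48, 192, 768]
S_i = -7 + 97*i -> [-7, 90, 187, 284, 381]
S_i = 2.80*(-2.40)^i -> [2.8, -6.72, 16.13, -38.71, 92.9]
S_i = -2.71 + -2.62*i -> [-2.71, -5.33, -7.95, -10.57, -13.19]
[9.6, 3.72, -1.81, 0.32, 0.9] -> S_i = Random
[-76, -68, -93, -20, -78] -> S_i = Random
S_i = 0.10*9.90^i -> [0.1, 0.99, 9.8, 97.03, 960.6]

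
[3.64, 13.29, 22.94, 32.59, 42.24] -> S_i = 3.64 + 9.65*i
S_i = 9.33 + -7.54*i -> [9.33, 1.79, -5.75, -13.29, -20.83]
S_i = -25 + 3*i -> [-25, -22, -19, -16, -13]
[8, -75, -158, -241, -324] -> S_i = 8 + -83*i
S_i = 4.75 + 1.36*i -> [4.75, 6.11, 7.47, 8.83, 10.19]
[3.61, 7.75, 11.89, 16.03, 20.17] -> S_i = 3.61 + 4.14*i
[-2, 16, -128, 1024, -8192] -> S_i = -2*-8^i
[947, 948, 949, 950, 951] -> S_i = 947 + 1*i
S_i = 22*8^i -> [22, 176, 1408, 11264, 90112]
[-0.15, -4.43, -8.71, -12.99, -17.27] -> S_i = -0.15 + -4.28*i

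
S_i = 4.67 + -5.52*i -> [4.67, -0.85, -6.37, -11.89, -17.41]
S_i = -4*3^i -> [-4, -12, -36, -108, -324]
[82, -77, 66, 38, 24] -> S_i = Random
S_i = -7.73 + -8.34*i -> [-7.73, -16.07, -24.41, -32.75, -41.09]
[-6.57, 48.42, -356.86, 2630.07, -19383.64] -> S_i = -6.57*(-7.37)^i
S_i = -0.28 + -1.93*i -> [-0.28, -2.21, -4.14, -6.07, -8.0]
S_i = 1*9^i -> [1, 9, 81, 729, 6561]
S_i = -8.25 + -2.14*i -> [-8.25, -10.39, -12.53, -14.67, -16.81]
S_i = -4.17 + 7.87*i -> [-4.17, 3.7, 11.57, 19.44, 27.31]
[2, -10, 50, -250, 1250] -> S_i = 2*-5^i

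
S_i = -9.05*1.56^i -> [-9.05, -14.12, -22.02, -34.36, -53.6]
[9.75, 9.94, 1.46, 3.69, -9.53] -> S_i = Random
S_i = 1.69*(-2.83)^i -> [1.69, -4.78, 13.54, -38.3, 108.4]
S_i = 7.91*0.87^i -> [7.91, 6.88, 5.99, 5.21, 4.53]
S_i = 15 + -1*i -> [15, 14, 13, 12, 11]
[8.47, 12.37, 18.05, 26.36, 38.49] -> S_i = 8.47*1.46^i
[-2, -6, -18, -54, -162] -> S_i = -2*3^i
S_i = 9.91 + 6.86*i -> [9.91, 16.77, 23.63, 30.49, 37.35]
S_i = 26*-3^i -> [26, -78, 234, -702, 2106]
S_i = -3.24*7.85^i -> [-3.24, -25.43, -199.66, -1567.31, -12303.36]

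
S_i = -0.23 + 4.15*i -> [-0.23, 3.92, 8.07, 12.22, 16.37]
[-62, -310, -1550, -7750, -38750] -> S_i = -62*5^i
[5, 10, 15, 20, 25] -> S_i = 5 + 5*i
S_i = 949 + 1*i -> [949, 950, 951, 952, 953]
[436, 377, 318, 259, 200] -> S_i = 436 + -59*i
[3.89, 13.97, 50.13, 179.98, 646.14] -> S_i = 3.89*3.59^i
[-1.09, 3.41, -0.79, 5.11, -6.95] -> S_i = Random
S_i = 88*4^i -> [88, 352, 1408, 5632, 22528]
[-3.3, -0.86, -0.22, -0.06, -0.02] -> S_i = -3.30*0.26^i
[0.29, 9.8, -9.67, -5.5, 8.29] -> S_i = Random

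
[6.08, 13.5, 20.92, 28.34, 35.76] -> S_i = 6.08 + 7.42*i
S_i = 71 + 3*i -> [71, 74, 77, 80, 83]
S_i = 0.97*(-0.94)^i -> [0.97, -0.91, 0.86, -0.81, 0.76]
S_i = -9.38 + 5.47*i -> [-9.38, -3.91, 1.56, 7.03, 12.5]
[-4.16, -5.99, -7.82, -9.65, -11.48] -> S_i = -4.16 + -1.83*i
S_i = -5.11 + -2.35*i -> [-5.11, -7.46, -9.81, -12.16, -14.51]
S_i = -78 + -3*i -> [-78, -81, -84, -87, -90]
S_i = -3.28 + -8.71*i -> [-3.28, -11.99, -20.7, -29.41, -38.12]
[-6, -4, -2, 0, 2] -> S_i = -6 + 2*i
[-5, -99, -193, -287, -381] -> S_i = -5 + -94*i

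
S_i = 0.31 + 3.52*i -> [0.31, 3.83, 7.35, 10.87, 14.39]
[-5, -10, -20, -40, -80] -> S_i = -5*2^i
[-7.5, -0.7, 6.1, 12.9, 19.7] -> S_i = -7.50 + 6.80*i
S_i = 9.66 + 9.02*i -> [9.66, 18.68, 27.7, 36.72, 45.74]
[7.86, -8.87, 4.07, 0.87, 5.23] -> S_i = Random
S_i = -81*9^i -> [-81, -729, -6561, -59049, -531441]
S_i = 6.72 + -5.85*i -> [6.72, 0.87, -4.98, -10.83, -16.68]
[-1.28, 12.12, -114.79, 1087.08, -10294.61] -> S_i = -1.28*(-9.47)^i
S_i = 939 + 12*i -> [939, 951, 963, 975, 987]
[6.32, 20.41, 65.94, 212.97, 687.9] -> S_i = 6.32*3.23^i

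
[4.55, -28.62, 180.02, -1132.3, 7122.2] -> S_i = 4.55*(-6.29)^i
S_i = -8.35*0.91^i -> [-8.35, -7.6, -6.91, -6.29, -5.73]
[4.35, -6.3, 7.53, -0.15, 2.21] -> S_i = Random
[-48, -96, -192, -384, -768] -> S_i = -48*2^i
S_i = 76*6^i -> [76, 456, 2736, 16416, 98496]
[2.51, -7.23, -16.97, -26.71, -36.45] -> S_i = 2.51 + -9.74*i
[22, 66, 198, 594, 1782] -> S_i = 22*3^i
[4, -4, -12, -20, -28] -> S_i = 4 + -8*i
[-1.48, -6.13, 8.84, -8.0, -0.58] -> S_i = Random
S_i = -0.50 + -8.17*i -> [-0.5, -8.67, -16.84, -25.01, -33.18]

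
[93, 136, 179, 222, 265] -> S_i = 93 + 43*i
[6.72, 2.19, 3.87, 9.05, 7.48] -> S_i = Random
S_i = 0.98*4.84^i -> [0.98, 4.74, 22.96, 111.11, 537.78]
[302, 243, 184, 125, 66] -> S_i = 302 + -59*i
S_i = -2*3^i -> [-2, -6, -18, -54, -162]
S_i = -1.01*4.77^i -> [-1.01, -4.82, -22.98, -109.62, -522.87]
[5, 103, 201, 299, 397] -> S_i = 5 + 98*i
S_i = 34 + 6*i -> [34, 40, 46, 52, 58]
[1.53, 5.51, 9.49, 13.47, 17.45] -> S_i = 1.53 + 3.98*i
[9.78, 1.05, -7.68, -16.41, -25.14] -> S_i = 9.78 + -8.73*i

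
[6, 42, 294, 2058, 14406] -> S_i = 6*7^i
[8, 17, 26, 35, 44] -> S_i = 8 + 9*i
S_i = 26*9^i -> [26, 234, 2106, 18954, 170586]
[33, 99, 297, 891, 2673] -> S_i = 33*3^i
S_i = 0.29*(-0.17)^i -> [0.29, -0.05, 0.01, -0.0, 0.0]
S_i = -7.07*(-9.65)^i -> [-7.07, 68.23, -658.38, 6353.33, -61309.63]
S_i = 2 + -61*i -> [2, -59, -120, -181, -242]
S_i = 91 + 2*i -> [91, 93, 95, 97, 99]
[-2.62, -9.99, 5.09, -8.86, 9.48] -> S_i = Random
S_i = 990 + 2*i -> [990, 992, 994, 996, 998]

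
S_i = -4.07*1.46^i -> [-4.07, -5.94, -8.68, -12.67, -18.49]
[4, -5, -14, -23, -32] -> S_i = 4 + -9*i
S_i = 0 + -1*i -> [0, -1, -2, -3, -4]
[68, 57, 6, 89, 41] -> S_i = Random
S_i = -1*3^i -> [-1, -3, -9, -27, -81]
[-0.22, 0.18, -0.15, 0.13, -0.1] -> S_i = -0.22*(-0.83)^i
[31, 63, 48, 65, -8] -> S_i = Random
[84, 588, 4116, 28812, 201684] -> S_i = 84*7^i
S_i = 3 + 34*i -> [3, 37, 71, 105, 139]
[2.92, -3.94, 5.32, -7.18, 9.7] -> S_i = 2.92*(-1.35)^i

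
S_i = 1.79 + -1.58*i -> [1.79, 0.21, -1.37, -2.95, -4.53]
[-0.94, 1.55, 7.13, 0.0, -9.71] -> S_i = Random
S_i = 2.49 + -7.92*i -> [2.49, -5.43, -13.35, -21.27, -29.19]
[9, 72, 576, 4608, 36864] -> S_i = 9*8^i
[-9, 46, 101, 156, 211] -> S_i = -9 + 55*i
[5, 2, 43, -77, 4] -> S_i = Random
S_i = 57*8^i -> [57, 456, 3648, 29184, 233472]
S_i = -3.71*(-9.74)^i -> [-3.71, 36.14, -351.96, 3428.08, -33389.49]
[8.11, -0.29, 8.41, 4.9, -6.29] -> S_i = Random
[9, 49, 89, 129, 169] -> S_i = 9 + 40*i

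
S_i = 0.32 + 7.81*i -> [0.32, 8.13, 15.94, 23.75, 31.56]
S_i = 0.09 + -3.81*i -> [0.09, -3.72, -7.53, -11.34, -15.15]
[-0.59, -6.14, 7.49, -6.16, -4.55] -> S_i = Random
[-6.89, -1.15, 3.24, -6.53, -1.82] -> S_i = Random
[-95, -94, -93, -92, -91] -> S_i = -95 + 1*i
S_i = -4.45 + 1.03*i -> [-4.45, -3.42, -2.39, -1.36, -0.33]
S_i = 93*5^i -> [93, 465, 2325, 11625, 58125]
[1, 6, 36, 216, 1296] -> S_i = 1*6^i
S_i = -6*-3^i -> [-6, 18, -54, 162, -486]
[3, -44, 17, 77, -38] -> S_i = Random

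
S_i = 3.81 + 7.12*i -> [3.81, 10.93, 18.05, 25.17, 32.29]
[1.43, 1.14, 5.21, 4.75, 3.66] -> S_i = Random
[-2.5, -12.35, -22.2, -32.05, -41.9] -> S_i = -2.50 + -9.85*i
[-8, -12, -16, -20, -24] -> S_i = -8 + -4*i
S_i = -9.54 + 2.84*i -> [-9.54, -6.7, -3.86, -1.02, 1.82]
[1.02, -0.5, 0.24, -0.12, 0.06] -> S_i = 1.02*(-0.49)^i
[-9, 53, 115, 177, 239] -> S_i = -9 + 62*i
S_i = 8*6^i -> [8, 48, 288, 1728, 10368]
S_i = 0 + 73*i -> [0, 73, 146, 219, 292]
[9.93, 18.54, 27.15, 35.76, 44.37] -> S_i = 9.93 + 8.61*i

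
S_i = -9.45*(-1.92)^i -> [-9.45, 18.14, -34.84, 66.89, -128.42]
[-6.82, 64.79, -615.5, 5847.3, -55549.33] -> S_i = -6.82*(-9.50)^i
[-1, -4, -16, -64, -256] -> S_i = -1*4^i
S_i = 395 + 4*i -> [395, 399, 403, 407, 411]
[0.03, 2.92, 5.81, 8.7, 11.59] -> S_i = 0.03 + 2.89*i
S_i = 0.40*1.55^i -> [0.4, 0.62, 0.96, 1.49, 2.31]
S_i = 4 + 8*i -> [4, 12, 20, 28, 36]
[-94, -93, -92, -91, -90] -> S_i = -94 + 1*i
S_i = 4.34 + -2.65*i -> [4.34, 1.69, -0.96, -3.61, -6.26]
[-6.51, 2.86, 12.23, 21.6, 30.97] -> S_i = -6.51 + 9.37*i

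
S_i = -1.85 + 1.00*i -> [-1.85, -0.85, 0.15, 1.15, 2.15]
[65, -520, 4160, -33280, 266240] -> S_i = 65*-8^i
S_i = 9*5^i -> [9, 45, 225, 1125, 5625]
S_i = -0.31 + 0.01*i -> [-0.31, -0.3, -0.29, -0.28, -0.27]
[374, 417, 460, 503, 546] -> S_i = 374 + 43*i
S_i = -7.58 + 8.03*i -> [-7.58, 0.45, 8.48, 16.51, 24.54]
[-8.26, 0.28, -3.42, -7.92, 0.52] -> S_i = Random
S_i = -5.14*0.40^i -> [-5.14, -2.06, -0.82, -0.33, -0.13]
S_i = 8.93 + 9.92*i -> [8.93, 18.85, 28.77, 38.69, 48.61]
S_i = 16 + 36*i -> [16, 52, 88, 124, 160]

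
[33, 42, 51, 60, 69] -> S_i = 33 + 9*i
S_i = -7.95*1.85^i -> [-7.95, -14.71, -27.21, -50.34, -93.12]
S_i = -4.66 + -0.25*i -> [-4.66, -4.91, -5.16, -5.41, -5.66]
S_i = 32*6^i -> [32, 192, 1152, 6912, 41472]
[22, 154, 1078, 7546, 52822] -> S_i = 22*7^i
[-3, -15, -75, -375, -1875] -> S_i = -3*5^i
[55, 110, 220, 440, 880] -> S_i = 55*2^i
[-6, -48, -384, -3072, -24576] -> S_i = -6*8^i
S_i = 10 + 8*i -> [10, 18, 26, 34, 42]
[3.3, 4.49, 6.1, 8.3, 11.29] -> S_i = 3.30*1.36^i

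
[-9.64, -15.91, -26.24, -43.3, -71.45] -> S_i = -9.64*1.65^i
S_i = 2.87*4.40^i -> [2.87, 12.63, 55.56, 244.48, 1075.7]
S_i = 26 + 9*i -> [26, 35, 44, 53, 62]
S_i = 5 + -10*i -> [5, -5, -15, -25, -35]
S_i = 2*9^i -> [2, 18, 162, 1458, 13122]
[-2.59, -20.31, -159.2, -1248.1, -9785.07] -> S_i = -2.59*7.84^i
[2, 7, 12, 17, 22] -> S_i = 2 + 5*i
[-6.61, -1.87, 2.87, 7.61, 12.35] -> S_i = -6.61 + 4.74*i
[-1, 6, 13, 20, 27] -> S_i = -1 + 7*i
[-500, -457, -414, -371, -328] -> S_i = -500 + 43*i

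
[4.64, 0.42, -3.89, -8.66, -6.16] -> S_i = Random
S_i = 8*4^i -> [8, 32, 128, 512, 2048]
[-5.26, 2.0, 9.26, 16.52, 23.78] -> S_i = -5.26 + 7.26*i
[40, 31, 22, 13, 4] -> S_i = 40 + -9*i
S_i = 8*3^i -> [8, 24, 72, 216, 648]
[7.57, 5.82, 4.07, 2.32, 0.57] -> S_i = 7.57 + -1.75*i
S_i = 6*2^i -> [6, 12, 24, 48, 96]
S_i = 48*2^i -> [48, 96, 192, 384, 768]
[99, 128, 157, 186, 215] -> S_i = 99 + 29*i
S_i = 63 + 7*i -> [63, 70, 77, 84, 91]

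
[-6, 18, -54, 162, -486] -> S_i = -6*-3^i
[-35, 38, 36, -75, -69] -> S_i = Random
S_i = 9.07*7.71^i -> [9.07, 69.93, 539.16, 4156.91, 32049.76]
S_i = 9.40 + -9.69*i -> [9.4, -0.29, -9.98, -19.67, -29.36]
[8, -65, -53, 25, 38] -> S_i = Random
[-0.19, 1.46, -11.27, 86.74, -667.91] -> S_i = -0.19*(-7.70)^i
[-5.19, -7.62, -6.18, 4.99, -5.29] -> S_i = Random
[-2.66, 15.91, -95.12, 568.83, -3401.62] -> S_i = -2.66*(-5.98)^i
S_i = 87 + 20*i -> [87, 107, 127, 147, 167]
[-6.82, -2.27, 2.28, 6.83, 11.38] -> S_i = -6.82 + 4.55*i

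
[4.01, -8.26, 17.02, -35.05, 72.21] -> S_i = 4.01*(-2.06)^i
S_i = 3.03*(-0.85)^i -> [3.03, -2.58, 2.19, -1.86, 1.58]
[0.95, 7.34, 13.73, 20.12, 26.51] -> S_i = 0.95 + 6.39*i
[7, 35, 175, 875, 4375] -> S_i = 7*5^i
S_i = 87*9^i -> [87, 783, 7047, 63423, 570807]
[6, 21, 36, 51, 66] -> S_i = 6 + 15*i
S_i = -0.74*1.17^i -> [-0.74, -0.87, -1.01, -1.19, -1.39]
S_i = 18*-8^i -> [18, -144, 1152, -9216, 73728]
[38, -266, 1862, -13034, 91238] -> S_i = 38*-7^i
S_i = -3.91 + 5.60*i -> [-3.91, 1.69, 7.29, 12.89, 18.49]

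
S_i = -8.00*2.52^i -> [-8.0, -20.16, -50.8, -128.02, -322.62]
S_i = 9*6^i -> [9, 54, 324, 1944, 11664]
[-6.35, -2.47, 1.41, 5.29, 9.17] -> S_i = -6.35 + 3.88*i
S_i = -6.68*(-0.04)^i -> [-6.68, 0.27, -0.01, 0.0, -0.0]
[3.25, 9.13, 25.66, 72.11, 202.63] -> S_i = 3.25*2.81^i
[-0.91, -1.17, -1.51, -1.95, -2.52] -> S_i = -0.91*1.29^i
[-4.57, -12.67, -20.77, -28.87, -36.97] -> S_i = -4.57 + -8.10*i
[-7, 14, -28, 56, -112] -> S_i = -7*-2^i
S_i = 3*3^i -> [3, 9, 27, 81, 243]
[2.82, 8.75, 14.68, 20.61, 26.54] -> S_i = 2.82 + 5.93*i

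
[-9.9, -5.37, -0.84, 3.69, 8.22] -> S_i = -9.90 + 4.53*i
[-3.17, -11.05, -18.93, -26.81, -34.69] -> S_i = -3.17 + -7.88*i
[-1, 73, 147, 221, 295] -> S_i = -1 + 74*i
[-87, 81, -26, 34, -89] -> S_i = Random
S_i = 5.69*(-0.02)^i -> [5.69, -0.11, 0.0, -0.0, 0.0]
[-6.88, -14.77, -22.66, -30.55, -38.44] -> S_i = -6.88 + -7.89*i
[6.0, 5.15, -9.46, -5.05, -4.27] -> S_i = Random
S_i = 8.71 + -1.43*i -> [8.71, 7.28, 5.85, 4.42, 2.99]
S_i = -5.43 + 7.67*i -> [-5.43, 2.24, 9.91, 17.58, 25.25]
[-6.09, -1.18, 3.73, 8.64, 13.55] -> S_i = -6.09 + 4.91*i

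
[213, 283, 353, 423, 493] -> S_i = 213 + 70*i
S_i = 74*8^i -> [74, 592, 4736, 37888, 303104]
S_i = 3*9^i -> [3, 27, 243, 2187, 19683]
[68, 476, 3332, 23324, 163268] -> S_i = 68*7^i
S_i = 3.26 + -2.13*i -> [3.26, 1.13, -1.0, -3.13, -5.26]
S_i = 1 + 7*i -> [1, 8, 15, 22, 29]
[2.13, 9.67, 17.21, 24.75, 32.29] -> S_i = 2.13 + 7.54*i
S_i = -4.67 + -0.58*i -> [-4.67, -5.25, -5.83, -6.41, -6.99]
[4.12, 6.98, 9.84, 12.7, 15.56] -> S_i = 4.12 + 2.86*i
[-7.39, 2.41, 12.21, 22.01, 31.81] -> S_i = -7.39 + 9.80*i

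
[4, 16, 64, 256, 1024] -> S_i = 4*4^i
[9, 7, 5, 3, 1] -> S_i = 9 + -2*i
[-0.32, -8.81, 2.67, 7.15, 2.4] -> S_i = Random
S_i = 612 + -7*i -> [612, 605, 598, 591, 584]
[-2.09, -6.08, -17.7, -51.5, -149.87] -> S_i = -2.09*2.91^i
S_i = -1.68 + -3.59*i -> [-1.68, -5.27, -8.86, -12.45, -16.04]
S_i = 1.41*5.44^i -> [1.41, 7.67, 41.73, 226.99, 1234.85]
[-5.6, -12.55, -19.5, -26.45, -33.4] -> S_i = -5.60 + -6.95*i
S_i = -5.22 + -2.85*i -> [-5.22, -8.07, -10.92, -13.77, -16.62]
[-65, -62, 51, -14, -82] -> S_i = Random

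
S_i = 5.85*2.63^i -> [5.85, 15.39, 40.46, 106.42, 279.88]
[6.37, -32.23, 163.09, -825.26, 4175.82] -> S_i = 6.37*(-5.06)^i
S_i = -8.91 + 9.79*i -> [-8.91, 0.88, 10.67, 20.46, 30.25]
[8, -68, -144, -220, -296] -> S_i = 8 + -76*i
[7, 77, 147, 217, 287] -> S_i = 7 + 70*i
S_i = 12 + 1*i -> [12, 13, 14, 15, 16]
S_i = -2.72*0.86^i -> [-2.72, -2.34, -2.01, -1.73, -1.49]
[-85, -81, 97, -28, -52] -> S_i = Random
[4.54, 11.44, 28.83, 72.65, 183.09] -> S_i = 4.54*2.52^i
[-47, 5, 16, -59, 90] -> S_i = Random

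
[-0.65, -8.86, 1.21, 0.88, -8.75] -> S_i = Random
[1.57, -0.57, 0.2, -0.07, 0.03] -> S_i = 1.57*(-0.36)^i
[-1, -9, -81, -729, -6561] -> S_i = -1*9^i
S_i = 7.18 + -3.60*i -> [7.18, 3.58, -0.02, -3.62, -7.22]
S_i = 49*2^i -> [49, 98, 196, 392, 784]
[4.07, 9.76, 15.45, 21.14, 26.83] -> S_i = 4.07 + 5.69*i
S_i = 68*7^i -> [68, 476, 3332, 23324, 163268]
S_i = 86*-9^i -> [86, -774, 6966, -62694, 564246]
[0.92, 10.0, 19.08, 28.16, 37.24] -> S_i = 0.92 + 9.08*i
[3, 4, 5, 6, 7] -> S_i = 3 + 1*i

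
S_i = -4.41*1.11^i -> [-4.41, -4.9, -5.43, -6.03, -6.69]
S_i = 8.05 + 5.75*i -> [8.05, 13.8, 19.55, 25.3, 31.05]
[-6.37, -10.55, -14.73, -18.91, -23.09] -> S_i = -6.37 + -4.18*i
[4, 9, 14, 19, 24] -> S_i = 4 + 5*i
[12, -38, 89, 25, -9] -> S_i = Random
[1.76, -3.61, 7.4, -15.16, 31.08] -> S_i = 1.76*(-2.05)^i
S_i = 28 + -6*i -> [28, 22, 16, 10, 4]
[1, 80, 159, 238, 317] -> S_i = 1 + 79*i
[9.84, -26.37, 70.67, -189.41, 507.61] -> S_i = 9.84*(-2.68)^i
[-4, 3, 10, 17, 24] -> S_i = -4 + 7*i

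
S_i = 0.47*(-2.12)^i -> [0.47, -1.0, 2.11, -4.48, 9.49]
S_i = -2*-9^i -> [-2, 18, -162, 1458, -13122]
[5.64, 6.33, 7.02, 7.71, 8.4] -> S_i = 5.64 + 0.69*i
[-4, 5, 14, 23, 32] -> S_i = -4 + 9*i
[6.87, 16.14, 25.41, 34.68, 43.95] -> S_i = 6.87 + 9.27*i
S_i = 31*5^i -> [31, 155, 775, 3875, 19375]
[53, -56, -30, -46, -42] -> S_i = Random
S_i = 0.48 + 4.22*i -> [0.48, 4.7, 8.92, 13.14, 17.36]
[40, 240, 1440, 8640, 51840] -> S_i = 40*6^i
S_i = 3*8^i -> [3, 24, 192, 1536, 12288]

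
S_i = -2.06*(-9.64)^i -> [-2.06, 19.86, -191.43, 1845.43, -17789.98]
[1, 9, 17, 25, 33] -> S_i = 1 + 8*i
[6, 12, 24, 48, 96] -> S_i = 6*2^i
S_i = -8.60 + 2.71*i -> [-8.6, -5.89, -3.18, -0.47, 2.24]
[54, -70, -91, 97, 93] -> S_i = Random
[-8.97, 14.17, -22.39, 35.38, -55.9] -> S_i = -8.97*(-1.58)^i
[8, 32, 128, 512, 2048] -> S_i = 8*4^i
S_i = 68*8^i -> [68, 544, 4352, 34816, 278528]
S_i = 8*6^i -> [8, 48, 288, 1728, 10368]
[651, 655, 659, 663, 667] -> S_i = 651 + 4*i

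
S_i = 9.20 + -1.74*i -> [9.2, 7.46, 5.72, 3.98, 2.24]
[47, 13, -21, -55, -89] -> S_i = 47 + -34*i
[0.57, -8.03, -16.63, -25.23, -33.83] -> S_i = 0.57 + -8.60*i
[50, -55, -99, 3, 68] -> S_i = Random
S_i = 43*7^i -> [43, 301, 2107, 14749, 103243]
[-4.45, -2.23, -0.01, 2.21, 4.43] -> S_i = -4.45 + 2.22*i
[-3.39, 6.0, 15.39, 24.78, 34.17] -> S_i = -3.39 + 9.39*i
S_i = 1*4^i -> [1, 4, 16, 64, 256]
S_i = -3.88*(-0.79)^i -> [-3.88, 3.07, -2.42, 1.91, -1.51]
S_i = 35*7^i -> [35, 245, 1715, 12005, 84035]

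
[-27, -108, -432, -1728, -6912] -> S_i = -27*4^i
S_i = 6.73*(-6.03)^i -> [6.73, -40.58, 244.71, -1475.59, 8897.83]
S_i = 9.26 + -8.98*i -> [9.26, 0.28, -8.7, -17.68, -26.66]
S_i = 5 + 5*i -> [5, 10, 15, 20, 25]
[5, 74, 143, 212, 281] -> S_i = 5 + 69*i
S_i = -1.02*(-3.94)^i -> [-1.02, 4.02, -15.83, 62.39, -245.8]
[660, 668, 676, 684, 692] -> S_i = 660 + 8*i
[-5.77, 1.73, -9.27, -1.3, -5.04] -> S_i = Random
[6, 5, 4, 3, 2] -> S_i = 6 + -1*i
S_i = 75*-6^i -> [75, -450, 2700, -16200, 97200]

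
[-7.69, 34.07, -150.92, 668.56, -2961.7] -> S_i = -7.69*(-4.43)^i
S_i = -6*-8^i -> [-6, 48, -384, 3072, -24576]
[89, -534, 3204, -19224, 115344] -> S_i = 89*-6^i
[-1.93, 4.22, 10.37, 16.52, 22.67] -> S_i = -1.93 + 6.15*i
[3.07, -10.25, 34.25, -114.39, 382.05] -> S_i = 3.07*(-3.34)^i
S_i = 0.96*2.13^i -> [0.96, 2.04, 4.36, 9.28, 19.76]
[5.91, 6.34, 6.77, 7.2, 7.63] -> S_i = 5.91 + 0.43*i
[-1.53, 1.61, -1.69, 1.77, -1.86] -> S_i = -1.53*(-1.05)^i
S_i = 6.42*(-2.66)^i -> [6.42, -17.08, 45.43, -120.83, 321.41]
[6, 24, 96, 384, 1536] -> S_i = 6*4^i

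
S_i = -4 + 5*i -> [-4, 1, 6, 11, 16]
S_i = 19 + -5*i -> [19, 14, 9, 4, -1]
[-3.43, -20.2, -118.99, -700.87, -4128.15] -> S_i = -3.43*5.89^i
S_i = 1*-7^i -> [1, -7, 49, -343, 2401]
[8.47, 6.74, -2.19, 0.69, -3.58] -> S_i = Random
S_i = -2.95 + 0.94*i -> [-2.95, -2.01, -1.07, -0.13, 0.81]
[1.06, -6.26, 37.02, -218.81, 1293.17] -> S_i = 1.06*(-5.91)^i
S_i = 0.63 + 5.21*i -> [0.63, 5.84, 11.05, 16.26, 21.47]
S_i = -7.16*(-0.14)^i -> [-7.16, 1.0, -0.14, 0.02, -0.0]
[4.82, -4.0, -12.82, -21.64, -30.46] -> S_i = 4.82 + -8.82*i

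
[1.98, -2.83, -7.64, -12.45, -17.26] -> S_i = 1.98 + -4.81*i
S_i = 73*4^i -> [73, 292, 1168, 4672, 18688]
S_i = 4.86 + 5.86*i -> [4.86, 10.72, 16.58, 22.44, 28.3]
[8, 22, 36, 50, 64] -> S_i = 8 + 14*i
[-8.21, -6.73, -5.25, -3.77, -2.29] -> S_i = -8.21 + 1.48*i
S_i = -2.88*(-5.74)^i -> [-2.88, 16.53, -94.89, 544.66, -3126.37]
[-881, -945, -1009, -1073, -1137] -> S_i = -881 + -64*i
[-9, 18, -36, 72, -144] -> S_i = -9*-2^i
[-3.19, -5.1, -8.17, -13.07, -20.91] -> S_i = -3.19*1.60^i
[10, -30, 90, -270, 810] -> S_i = 10*-3^i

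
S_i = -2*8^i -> [-2, -16, -128, -1024, -8192]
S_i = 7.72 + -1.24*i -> [7.72, 6.48, 5.24, 4.0, 2.76]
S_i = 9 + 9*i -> [9, 18, 27, 36, 45]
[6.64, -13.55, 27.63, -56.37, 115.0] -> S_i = 6.64*(-2.04)^i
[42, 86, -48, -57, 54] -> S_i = Random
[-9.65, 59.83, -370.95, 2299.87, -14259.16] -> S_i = -9.65*(-6.20)^i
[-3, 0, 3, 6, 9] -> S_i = -3 + 3*i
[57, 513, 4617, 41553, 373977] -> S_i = 57*9^i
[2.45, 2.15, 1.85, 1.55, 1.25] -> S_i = 2.45 + -0.30*i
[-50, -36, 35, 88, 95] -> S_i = Random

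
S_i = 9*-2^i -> [9, -18, 36, -72, 144]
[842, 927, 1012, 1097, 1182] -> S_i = 842 + 85*i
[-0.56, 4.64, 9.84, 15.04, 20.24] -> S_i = -0.56 + 5.20*i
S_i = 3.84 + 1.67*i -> [3.84, 5.51, 7.18, 8.85, 10.52]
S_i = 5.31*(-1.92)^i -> [5.31, -10.2, 19.57, -37.58, 72.16]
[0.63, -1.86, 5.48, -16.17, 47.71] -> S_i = 0.63*(-2.95)^i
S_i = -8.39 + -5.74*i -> [-8.39, -14.13, -19.87, -25.61, -31.35]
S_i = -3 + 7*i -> [-3, 4, 11, 18, 25]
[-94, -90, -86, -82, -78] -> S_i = -94 + 4*i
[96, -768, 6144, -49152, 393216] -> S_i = 96*-8^i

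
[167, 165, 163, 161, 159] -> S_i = 167 + -2*i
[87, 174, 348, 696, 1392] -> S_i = 87*2^i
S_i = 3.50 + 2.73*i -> [3.5, 6.23, 8.96, 11.69, 14.42]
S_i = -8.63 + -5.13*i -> [-8.63, -13.76, -18.89, -24.02, -29.15]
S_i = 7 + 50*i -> [7, 57, 107, 157, 207]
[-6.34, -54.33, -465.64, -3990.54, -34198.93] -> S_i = -6.34*8.57^i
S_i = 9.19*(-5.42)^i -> [9.19, -49.81, 269.97, -1463.23, 7930.72]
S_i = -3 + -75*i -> [-3, -78, -153, -228, -303]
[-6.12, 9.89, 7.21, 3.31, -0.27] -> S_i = Random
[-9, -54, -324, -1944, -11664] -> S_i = -9*6^i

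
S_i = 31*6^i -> [31, 186, 1116, 6696, 40176]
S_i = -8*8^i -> [-8, -64, -512, -4096, -32768]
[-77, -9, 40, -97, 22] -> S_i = Random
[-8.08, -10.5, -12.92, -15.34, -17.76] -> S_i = -8.08 + -2.42*i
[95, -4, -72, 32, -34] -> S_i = Random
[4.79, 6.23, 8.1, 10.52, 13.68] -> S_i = 4.79*1.30^i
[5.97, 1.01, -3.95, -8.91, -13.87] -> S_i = 5.97 + -4.96*i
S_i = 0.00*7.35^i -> [0.0, 0.0, 0.0, 0.0, 0.0]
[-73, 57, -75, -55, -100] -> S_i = Random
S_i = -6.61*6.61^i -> [-6.61, -43.69, -288.8, -1909.0, -12618.49]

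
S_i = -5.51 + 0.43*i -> [-5.51, -5.08, -4.65, -4.22, -3.79]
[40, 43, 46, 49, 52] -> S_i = 40 + 3*i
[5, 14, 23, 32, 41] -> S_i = 5 + 9*i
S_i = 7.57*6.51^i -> [7.57, 49.28, 320.82, 2088.52, 13596.27]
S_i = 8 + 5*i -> [8, 13, 18, 23, 28]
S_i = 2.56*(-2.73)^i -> [2.56, -6.99, 19.08, -52.09, 142.2]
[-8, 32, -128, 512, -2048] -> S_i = -8*-4^i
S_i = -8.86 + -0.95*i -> [-8.86, -9.81, -10.76, -11.71, -12.66]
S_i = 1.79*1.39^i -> [1.79, 2.49, 3.46, 4.81, 6.68]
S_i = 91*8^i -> [91, 728, 5824, 46592, 372736]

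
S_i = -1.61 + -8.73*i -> [-1.61, -10.34, -19.07, -27.8, -36.53]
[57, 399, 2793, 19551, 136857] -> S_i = 57*7^i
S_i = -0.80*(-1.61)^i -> [-0.8, 1.29, -2.07, 3.34, -5.38]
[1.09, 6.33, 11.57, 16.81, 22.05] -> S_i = 1.09 + 5.24*i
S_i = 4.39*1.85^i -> [4.39, 8.12, 15.02, 27.8, 51.42]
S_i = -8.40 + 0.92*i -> [-8.4, -7.48, -6.56, -5.64, -4.72]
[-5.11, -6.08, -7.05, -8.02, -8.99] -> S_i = -5.11 + -0.97*i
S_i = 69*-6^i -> [69, -414, 2484, -14904, 89424]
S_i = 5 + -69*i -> [5, -64, -133, -202, -271]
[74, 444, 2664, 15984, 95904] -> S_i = 74*6^i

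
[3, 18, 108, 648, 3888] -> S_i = 3*6^i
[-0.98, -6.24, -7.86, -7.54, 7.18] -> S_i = Random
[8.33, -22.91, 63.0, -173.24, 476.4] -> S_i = 8.33*(-2.75)^i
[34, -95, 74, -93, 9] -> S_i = Random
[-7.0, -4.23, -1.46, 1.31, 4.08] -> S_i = -7.00 + 2.77*i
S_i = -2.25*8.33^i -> [-2.25, -18.74, -156.13, -1300.52, -10833.34]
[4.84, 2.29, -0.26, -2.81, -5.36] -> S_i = 4.84 + -2.55*i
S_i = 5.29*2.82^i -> [5.29, 14.92, 42.07, 118.63, 334.54]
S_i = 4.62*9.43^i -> [4.62, 43.57, 410.83, 3874.16, 36533.29]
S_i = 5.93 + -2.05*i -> [5.93, 3.88, 1.83, -0.22, -2.27]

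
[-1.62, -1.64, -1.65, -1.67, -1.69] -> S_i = -1.62*1.01^i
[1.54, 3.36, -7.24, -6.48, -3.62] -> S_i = Random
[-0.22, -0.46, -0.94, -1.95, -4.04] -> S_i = -0.22*2.07^i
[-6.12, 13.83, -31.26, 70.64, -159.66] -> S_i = -6.12*(-2.26)^i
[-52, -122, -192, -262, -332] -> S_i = -52 + -70*i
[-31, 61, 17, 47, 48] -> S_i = Random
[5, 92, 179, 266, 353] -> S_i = 5 + 87*i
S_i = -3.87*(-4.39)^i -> [-3.87, 16.99, -74.58, 327.42, -1437.37]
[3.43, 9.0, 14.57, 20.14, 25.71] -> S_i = 3.43 + 5.57*i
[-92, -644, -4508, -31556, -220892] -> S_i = -92*7^i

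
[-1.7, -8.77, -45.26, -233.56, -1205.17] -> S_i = -1.70*5.16^i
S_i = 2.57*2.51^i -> [2.57, 6.45, 16.19, 40.64, 102.01]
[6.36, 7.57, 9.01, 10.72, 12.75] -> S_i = 6.36*1.19^i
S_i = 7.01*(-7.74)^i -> [7.01, -54.26, 419.95, -3250.43, 25158.33]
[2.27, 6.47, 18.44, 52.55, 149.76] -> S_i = 2.27*2.85^i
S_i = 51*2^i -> [51, 102, 204, 408, 816]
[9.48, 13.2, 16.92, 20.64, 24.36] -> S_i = 9.48 + 3.72*i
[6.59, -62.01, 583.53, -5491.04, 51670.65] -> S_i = 6.59*(-9.41)^i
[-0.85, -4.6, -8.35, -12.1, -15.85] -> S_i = -0.85 + -3.75*i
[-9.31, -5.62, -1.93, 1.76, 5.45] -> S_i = -9.31 + 3.69*i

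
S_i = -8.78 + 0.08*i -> [-8.78, -8.7, -8.62, -8.54, -8.46]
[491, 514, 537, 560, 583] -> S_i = 491 + 23*i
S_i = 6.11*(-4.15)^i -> [6.11, -25.36, 105.23, -436.7, 1812.31]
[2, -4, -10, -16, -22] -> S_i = 2 + -6*i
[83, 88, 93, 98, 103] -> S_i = 83 + 5*i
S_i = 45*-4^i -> [45, -180, 720, -2880, 11520]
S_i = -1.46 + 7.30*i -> [-1.46, 5.84, 13.14, 20.44, 27.74]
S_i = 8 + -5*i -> [8, 3, -2, -7, -12]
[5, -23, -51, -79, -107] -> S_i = 5 + -28*i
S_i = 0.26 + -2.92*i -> [0.26, -2.66, -5.58, -8.5, -11.42]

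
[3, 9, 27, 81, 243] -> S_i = 3*3^i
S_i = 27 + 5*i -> [27, 32, 37, 42, 47]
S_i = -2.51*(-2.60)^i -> [-2.51, 6.53, -16.97, 44.12, -114.7]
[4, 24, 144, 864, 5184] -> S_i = 4*6^i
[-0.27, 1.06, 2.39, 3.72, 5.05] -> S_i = -0.27 + 1.33*i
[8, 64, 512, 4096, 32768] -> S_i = 8*8^i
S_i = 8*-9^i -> [8, -72, 648, -5832, 52488]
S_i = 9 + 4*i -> [9, 13, 17, 21, 25]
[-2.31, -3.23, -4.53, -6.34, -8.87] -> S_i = -2.31*1.40^i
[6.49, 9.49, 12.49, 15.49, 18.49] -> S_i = 6.49 + 3.00*i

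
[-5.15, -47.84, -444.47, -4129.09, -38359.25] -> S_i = -5.15*9.29^i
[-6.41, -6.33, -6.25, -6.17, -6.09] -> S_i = -6.41 + 0.08*i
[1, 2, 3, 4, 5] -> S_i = 1 + 1*i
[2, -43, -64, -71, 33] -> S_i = Random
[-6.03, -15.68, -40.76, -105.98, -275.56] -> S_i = -6.03*2.60^i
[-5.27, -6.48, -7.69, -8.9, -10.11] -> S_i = -5.27 + -1.21*i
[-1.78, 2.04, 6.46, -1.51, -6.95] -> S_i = Random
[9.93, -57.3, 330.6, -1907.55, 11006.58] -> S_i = 9.93*(-5.77)^i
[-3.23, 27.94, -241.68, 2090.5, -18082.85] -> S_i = -3.23*(-8.65)^i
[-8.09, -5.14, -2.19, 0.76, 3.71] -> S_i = -8.09 + 2.95*i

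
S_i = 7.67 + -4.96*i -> [7.67, 2.71, -2.25, -7.21, -12.17]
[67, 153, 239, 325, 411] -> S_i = 67 + 86*i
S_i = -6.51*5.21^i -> [-6.51, -33.92, -176.71, -920.65, -4796.58]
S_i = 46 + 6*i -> [46, 52, 58, 64, 70]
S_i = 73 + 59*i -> [73, 132, 191, 250, 309]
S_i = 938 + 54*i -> [938, 992, 1046, 1100, 1154]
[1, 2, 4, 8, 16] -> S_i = 1*2^i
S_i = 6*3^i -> [6, 18, 54, 162, 486]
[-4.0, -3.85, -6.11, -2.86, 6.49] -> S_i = Random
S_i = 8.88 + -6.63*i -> [8.88, 2.25, -4.38, -11.01, -17.64]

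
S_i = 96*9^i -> [96, 864, 7776, 69984, 629856]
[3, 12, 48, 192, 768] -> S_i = 3*4^i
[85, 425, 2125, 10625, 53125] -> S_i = 85*5^i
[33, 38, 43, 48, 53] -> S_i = 33 + 5*i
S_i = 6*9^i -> [6, 54, 486, 4374, 39366]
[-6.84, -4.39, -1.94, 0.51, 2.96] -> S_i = -6.84 + 2.45*i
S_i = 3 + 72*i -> [3, 75, 147, 219, 291]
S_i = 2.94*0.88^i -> [2.94, 2.59, 2.28, 2.0, 1.76]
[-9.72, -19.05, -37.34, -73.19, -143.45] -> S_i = -9.72*1.96^i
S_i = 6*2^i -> [6, 12, 24, 48, 96]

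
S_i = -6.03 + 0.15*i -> [-6.03, -5.88, -5.73, -5.58, -5.43]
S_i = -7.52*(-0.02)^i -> [-7.52, 0.15, -0.0, 0.0, -0.0]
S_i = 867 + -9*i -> [867, 858, 849, 840, 831]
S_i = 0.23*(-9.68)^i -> [0.23, -2.23, 21.55, -208.62, 2019.43]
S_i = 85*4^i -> [85, 340, 1360, 5440, 21760]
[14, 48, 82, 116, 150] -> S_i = 14 + 34*i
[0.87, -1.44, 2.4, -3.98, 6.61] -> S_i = 0.87*(-1.66)^i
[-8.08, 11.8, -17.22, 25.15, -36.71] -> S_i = -8.08*(-1.46)^i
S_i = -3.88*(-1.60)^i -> [-3.88, 6.21, -9.93, 15.89, -25.43]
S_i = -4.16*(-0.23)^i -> [-4.16, 0.96, -0.22, 0.05, -0.01]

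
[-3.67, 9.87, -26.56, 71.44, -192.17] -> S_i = -3.67*(-2.69)^i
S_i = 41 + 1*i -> [41, 42, 43, 44, 45]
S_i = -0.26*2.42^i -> [-0.26, -0.63, -1.52, -3.68, -8.92]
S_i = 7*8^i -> [7, 56, 448, 3584, 28672]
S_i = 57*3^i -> [57, 171, 513, 1539, 4617]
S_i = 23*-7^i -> [23, -161, 1127, -7889, 55223]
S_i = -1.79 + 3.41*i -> [-1.79, 1.62, 5.03, 8.44, 11.85]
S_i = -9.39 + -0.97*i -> [-9.39, -10.36, -11.33, -12.3, -13.27]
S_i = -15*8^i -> [-15, -120, -960, -7680, -61440]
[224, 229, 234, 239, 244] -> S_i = 224 + 5*i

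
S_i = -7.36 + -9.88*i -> [-7.36, -17.24, -27.12, -37.0, -46.88]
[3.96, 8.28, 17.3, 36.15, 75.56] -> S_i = 3.96*2.09^i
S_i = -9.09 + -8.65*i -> [-9.09, -17.74, -26.39, -35.04, -43.69]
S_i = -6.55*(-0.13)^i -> [-6.55, 0.85, -0.11, 0.01, -0.0]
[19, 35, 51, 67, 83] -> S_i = 19 + 16*i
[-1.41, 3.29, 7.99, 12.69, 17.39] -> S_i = -1.41 + 4.70*i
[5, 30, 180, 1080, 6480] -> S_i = 5*6^i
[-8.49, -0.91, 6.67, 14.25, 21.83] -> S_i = -8.49 + 7.58*i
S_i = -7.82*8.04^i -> [-7.82, -62.87, -505.5, -4064.2, -32676.16]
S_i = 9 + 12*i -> [9, 21, 33, 45, 57]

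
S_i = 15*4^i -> [15, 60, 240, 960, 3840]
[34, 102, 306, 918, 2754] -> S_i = 34*3^i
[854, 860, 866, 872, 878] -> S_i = 854 + 6*i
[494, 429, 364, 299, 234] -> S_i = 494 + -65*i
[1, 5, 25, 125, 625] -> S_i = 1*5^i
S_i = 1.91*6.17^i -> [1.91, 11.78, 72.71, 448.63, 2768.05]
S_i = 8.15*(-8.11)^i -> [8.15, -66.1, 536.04, -4347.31, 35256.65]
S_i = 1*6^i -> [1, 6, 36, 216, 1296]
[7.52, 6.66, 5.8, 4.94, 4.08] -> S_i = 7.52 + -0.86*i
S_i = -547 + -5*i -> [-547, -552, -557, -562, -567]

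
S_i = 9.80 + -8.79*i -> [9.8, 1.01, -7.78, -16.57, -25.36]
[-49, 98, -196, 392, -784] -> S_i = -49*-2^i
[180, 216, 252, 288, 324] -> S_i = 180 + 36*i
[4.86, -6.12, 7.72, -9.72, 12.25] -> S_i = 4.86*(-1.26)^i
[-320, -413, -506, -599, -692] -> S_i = -320 + -93*i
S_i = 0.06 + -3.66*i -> [0.06, -3.6, -7.26, -10.92, -14.58]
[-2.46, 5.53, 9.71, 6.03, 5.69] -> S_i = Random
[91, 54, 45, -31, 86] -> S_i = Random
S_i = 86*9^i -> [86, 774, 6966, 62694, 564246]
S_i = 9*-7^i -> [9, -63, 441, -3087, 21609]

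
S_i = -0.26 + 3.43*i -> [-0.26, 3.17, 6.6, 10.03, 13.46]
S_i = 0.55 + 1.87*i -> [0.55, 2.42, 4.29, 6.16, 8.03]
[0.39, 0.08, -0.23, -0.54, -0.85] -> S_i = 0.39 + -0.31*i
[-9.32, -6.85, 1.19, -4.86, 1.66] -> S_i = Random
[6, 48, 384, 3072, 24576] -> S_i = 6*8^i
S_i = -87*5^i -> [-87, -435, -2175, -10875, -54375]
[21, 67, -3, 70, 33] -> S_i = Random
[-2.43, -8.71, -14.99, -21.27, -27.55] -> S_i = -2.43 + -6.28*i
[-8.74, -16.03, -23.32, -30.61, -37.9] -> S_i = -8.74 + -7.29*i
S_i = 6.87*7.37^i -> [6.87, 50.63, 373.16, 2750.17, 20268.74]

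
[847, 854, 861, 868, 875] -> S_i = 847 + 7*i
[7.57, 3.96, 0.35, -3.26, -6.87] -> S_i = 7.57 + -3.61*i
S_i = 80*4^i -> [80, 320, 1280, 5120, 20480]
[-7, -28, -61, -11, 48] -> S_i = Random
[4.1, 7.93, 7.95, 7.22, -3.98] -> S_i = Random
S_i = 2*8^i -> [2, 16, 128, 1024, 8192]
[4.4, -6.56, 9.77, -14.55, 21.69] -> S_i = 4.40*(-1.49)^i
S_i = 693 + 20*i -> [693, 713, 733, 753, 773]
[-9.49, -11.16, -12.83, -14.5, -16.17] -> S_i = -9.49 + -1.67*i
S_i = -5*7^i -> [-5, -35, -245, -1715, -12005]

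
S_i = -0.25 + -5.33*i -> [-0.25, -5.58, -10.91, -16.24, -21.57]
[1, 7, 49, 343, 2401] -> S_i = 1*7^i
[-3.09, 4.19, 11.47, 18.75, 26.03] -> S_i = -3.09 + 7.28*i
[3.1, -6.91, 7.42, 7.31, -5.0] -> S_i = Random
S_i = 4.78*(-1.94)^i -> [4.78, -9.27, 17.99, -34.9, 67.71]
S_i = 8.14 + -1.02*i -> [8.14, 7.12, 6.1, 5.08, 4.06]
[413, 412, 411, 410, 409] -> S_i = 413 + -1*i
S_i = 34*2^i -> [34, 68, 136, 272, 544]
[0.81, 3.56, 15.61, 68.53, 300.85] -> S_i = 0.81*4.39^i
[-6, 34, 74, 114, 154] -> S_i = -6 + 40*i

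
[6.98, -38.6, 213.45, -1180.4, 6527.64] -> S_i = 6.98*(-5.53)^i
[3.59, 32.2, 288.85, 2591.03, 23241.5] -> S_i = 3.59*8.97^i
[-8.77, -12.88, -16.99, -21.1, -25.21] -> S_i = -8.77 + -4.11*i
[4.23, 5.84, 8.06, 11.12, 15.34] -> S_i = 4.23*1.38^i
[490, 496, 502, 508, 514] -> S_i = 490 + 6*i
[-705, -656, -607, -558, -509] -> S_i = -705 + 49*i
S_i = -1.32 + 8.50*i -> [-1.32, 7.18, 15.68, 24.18, 32.68]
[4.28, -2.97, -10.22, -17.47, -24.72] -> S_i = 4.28 + -7.25*i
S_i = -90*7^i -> [-90, -630, -4410, -30870, -216090]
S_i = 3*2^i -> [3, 6, 12, 24, 48]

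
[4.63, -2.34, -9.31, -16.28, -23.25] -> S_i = 4.63 + -6.97*i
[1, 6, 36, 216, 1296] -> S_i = 1*6^i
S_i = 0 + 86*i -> [0, 86, 172, 258, 344]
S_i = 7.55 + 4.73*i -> [7.55, 12.28, 17.01, 21.74, 26.47]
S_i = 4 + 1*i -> [4, 5, 6, 7, 8]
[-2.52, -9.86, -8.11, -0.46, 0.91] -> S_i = Random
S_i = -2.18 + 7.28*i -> [-2.18, 5.1, 12.38, 19.66, 26.94]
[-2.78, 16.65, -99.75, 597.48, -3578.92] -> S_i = -2.78*(-5.99)^i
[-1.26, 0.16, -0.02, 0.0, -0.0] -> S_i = -1.26*(-0.13)^i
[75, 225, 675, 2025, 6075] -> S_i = 75*3^i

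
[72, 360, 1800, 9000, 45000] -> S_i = 72*5^i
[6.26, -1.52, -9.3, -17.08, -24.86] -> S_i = 6.26 + -7.78*i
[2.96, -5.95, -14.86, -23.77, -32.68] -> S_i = 2.96 + -8.91*i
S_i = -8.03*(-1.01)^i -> [-8.03, 8.11, -8.19, 8.27, -8.36]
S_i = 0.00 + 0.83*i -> [0.0, 0.83, 1.66, 2.49, 3.32]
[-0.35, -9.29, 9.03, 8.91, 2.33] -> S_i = Random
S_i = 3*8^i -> [3, 24, 192, 1536, 12288]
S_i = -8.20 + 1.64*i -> [-8.2, -6.56, -4.92, -3.28, -1.64]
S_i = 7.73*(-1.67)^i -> [7.73, -12.91, 21.56, -36.0, 60.12]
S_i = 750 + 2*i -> [750, 752, 754, 756, 758]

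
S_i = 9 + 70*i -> [9, 79, 149, 219, 289]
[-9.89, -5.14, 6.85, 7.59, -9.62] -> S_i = Random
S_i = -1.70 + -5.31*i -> [-1.7, -7.01, -12.32, -17.63, -22.94]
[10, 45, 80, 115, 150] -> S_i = 10 + 35*i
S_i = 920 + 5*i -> [920, 925, 930, 935, 940]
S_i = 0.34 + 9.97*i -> [0.34, 10.31, 20.28, 30.25, 40.22]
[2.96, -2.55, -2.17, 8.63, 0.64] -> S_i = Random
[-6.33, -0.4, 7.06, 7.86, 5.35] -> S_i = Random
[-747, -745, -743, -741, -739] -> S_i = -747 + 2*i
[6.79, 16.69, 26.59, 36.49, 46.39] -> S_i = 6.79 + 9.90*i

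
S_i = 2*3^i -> [2, 6, 18, 54, 162]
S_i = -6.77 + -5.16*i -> [-6.77, -11.93, -17.09, -22.25, -27.41]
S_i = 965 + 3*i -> [965, 968, 971, 974, 977]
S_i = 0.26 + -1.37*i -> [0.26, -1.11, -2.48, -3.85, -5.22]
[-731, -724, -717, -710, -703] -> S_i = -731 + 7*i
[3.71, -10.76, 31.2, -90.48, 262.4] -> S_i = 3.71*(-2.90)^i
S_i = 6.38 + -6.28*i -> [6.38, 0.1, -6.18, -12.46, -18.74]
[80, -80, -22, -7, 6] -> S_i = Random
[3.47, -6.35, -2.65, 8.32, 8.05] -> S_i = Random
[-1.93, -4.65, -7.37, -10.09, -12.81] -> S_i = -1.93 + -2.72*i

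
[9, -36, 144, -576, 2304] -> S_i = 9*-4^i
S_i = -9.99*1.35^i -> [-9.99, -13.49, -18.21, -24.58, -33.18]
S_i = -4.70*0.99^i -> [-4.7, -4.65, -4.61, -4.56, -4.51]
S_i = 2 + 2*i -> [2, 4, 6, 8, 10]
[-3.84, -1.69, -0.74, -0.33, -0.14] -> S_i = -3.84*0.44^i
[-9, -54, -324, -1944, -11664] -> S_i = -9*6^i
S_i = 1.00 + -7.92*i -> [1.0, -6.92, -14.84, -22.76, -30.68]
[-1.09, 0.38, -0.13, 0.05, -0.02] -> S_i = -1.09*(-0.35)^i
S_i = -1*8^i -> [-1, -8, -64, -512, -4096]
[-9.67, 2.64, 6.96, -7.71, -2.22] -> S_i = Random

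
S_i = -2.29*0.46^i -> [-2.29, -1.05, -0.48, -0.22, -0.1]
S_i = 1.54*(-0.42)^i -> [1.54, -0.65, 0.27, -0.11, 0.05]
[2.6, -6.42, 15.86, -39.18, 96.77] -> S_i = 2.60*(-2.47)^i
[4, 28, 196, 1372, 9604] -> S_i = 4*7^i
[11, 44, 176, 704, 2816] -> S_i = 11*4^i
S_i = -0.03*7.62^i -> [-0.03, -0.23, -1.74, -13.27, -101.14]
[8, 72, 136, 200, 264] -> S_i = 8 + 64*i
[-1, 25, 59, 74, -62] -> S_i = Random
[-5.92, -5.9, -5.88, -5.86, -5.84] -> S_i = -5.92 + 0.02*i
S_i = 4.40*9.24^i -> [4.4, 40.66, 375.66, 3471.11, 32073.07]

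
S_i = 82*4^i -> [82, 328, 1312, 5248, 20992]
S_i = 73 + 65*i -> [73, 138, 203, 268, 333]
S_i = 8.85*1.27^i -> [8.85, 11.24, 14.27, 18.13, 23.02]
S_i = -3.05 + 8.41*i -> [-3.05, 5.36, 13.77, 22.18, 30.59]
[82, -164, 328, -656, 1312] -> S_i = 82*-2^i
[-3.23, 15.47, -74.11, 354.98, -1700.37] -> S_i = -3.23*(-4.79)^i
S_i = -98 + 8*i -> [-98, -90, -82, -74, -66]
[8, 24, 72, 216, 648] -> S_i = 8*3^i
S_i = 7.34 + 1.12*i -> [7.34, 8.46, 9.58, 10.7, 11.82]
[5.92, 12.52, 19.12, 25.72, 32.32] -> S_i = 5.92 + 6.60*i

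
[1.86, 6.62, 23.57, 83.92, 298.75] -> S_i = 1.86*3.56^i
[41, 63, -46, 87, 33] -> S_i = Random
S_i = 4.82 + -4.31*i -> [4.82, 0.51, -3.8, -8.11, -12.42]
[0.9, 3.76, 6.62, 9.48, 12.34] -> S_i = 0.90 + 2.86*i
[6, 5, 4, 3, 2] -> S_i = 6 + -1*i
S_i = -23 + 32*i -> [-23, 9, 41, 73, 105]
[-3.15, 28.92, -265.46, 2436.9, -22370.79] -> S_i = -3.15*(-9.18)^i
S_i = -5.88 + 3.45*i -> [-5.88, -2.43, 1.02, 4.47, 7.92]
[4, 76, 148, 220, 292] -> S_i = 4 + 72*i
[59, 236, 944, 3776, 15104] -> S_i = 59*4^i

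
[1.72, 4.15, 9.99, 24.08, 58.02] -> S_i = 1.72*2.41^i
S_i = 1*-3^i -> [1, -3, 9, -27, 81]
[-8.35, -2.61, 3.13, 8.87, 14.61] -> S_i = -8.35 + 5.74*i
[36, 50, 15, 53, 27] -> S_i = Random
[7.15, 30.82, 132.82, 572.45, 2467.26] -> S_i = 7.15*4.31^i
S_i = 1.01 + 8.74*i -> [1.01, 9.75, 18.49, 27.23, 35.97]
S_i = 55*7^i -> [55, 385, 2695, 18865, 132055]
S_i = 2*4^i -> [2, 8, 32, 128, 512]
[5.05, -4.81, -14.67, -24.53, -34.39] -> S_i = 5.05 + -9.86*i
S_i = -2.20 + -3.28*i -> [-2.2, -5.48, -8.76, -12.04, -15.32]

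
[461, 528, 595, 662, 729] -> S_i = 461 + 67*i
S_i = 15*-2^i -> [15, -30, 60, -120, 240]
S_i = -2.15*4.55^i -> [-2.15, -9.78, -44.51, -202.52, -921.48]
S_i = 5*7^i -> [5, 35, 245, 1715, 12005]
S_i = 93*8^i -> [93, 744, 5952, 47616, 380928]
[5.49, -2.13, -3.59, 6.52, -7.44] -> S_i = Random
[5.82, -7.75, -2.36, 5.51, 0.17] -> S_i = Random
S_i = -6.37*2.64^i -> [-6.37, -16.82, -44.4, -117.21, -309.42]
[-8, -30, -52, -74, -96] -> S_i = -8 + -22*i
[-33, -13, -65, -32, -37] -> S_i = Random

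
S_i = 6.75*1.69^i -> [6.75, 11.41, 19.28, 32.58, 55.06]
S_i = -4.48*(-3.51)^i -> [-4.48, 15.72, -55.19, 193.73, -680.0]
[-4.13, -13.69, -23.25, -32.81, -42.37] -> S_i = -4.13 + -9.56*i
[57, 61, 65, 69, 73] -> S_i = 57 + 4*i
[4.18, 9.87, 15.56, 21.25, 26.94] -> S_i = 4.18 + 5.69*i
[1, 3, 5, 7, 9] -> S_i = 1 + 2*i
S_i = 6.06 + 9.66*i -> [6.06, 15.72, 25.38, 35.04, 44.7]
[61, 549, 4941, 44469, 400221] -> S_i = 61*9^i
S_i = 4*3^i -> [4, 12, 36, 108, 324]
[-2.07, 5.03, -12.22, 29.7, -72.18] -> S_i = -2.07*(-2.43)^i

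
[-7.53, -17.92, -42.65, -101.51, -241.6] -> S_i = -7.53*2.38^i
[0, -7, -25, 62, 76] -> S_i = Random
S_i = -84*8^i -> [-84, -672, -5376, -43008, -344064]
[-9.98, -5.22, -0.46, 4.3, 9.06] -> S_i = -9.98 + 4.76*i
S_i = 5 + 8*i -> [5, 13, 21, 29, 37]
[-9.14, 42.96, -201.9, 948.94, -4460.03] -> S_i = -9.14*(-4.70)^i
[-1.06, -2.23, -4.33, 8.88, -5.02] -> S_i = Random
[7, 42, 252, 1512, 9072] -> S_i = 7*6^i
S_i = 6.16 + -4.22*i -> [6.16, 1.94, -2.28, -6.5, -10.72]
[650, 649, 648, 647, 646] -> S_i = 650 + -1*i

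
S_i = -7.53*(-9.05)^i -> [-7.53, 68.15, -616.73, 5581.37, -50511.39]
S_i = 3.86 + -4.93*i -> [3.86, -1.07, -6.0, -10.93, -15.86]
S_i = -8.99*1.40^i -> [-8.99, -12.59, -17.62, -24.67, -34.54]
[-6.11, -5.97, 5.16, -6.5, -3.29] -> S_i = Random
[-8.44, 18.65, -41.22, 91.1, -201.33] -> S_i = -8.44*(-2.21)^i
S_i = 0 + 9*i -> [0, 9, 18, 27, 36]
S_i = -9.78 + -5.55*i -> [-9.78, -15.33, -20.88, -26.43, -31.98]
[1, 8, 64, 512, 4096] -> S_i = 1*8^i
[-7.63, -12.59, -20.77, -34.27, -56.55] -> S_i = -7.63*1.65^i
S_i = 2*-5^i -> [2, -10, 50, -250, 1250]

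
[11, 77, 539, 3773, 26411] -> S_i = 11*7^i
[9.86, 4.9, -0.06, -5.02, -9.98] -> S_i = 9.86 + -4.96*i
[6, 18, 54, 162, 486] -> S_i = 6*3^i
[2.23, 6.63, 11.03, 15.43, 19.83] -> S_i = 2.23 + 4.40*i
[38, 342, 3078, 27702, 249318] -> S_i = 38*9^i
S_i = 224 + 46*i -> [224, 270, 316, 362, 408]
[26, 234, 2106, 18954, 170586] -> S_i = 26*9^i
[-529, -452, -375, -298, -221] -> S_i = -529 + 77*i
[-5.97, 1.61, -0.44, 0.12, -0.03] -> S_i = -5.97*(-0.27)^i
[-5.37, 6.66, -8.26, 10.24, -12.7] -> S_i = -5.37*(-1.24)^i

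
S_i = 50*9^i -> [50, 450, 4050, 36450, 328050]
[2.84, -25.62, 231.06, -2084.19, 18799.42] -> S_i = 2.84*(-9.02)^i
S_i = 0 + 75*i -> [0, 75, 150, 225, 300]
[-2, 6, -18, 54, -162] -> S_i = -2*-3^i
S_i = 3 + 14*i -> [3, 17, 31, 45, 59]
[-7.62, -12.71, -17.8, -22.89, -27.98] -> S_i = -7.62 + -5.09*i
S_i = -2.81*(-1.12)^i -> [-2.81, 3.15, -3.52, 3.95, -4.42]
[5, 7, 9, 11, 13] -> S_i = 5 + 2*i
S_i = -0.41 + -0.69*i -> [-0.41, -1.1, -1.79, -2.48, -3.17]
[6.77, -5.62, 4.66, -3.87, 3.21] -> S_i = 6.77*(-0.83)^i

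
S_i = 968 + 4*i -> [968, 972, 976, 980, 984]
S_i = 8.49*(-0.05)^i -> [8.49, -0.42, 0.02, -0.0, 0.0]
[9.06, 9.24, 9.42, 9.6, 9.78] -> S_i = 9.06 + 0.18*i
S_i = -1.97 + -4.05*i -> [-1.97, -6.02, -10.07, -14.12, -18.17]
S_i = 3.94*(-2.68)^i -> [3.94, -10.56, 28.3, -75.84, 203.25]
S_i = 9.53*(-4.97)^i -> [9.53, -47.36, 235.4, -1169.94, 5814.58]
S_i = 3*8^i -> [3, 24, 192, 1536, 12288]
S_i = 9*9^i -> [9, 81, 729, 6561, 59049]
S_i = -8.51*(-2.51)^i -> [-8.51, 21.36, -53.61, 134.57, -337.77]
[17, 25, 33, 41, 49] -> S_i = 17 + 8*i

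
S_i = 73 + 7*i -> [73, 80, 87, 94, 101]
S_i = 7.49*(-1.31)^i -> [7.49, -9.81, 12.85, -16.84, 22.06]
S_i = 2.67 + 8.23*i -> [2.67, 10.9, 19.13, 27.36, 35.59]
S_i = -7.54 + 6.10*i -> [-7.54, -1.44, 4.66, 10.76, 16.86]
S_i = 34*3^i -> [34, 102, 306, 918, 2754]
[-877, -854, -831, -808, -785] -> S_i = -877 + 23*i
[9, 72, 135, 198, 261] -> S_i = 9 + 63*i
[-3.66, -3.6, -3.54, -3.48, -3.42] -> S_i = -3.66 + 0.06*i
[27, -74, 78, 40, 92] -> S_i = Random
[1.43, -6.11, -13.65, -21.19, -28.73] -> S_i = 1.43 + -7.54*i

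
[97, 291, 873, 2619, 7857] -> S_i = 97*3^i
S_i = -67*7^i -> [-67, -469, -3283, -22981, -160867]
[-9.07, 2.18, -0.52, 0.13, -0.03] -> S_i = -9.07*(-0.24)^i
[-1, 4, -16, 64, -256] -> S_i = -1*-4^i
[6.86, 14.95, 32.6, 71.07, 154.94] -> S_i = 6.86*2.18^i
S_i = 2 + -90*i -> [2, -88, -178, -268, -358]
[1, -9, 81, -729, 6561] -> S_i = 1*-9^i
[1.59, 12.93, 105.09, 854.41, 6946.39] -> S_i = 1.59*8.13^i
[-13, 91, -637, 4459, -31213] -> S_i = -13*-7^i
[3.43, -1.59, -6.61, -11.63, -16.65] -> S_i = 3.43 + -5.02*i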